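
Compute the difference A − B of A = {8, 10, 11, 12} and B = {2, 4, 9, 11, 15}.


A = {8, 10, 11, 12}
B = {2, 4, 9, 11, 15}
Operation: difference A − B
In A but not B: 8, 10, 12

{8, 10, 12}


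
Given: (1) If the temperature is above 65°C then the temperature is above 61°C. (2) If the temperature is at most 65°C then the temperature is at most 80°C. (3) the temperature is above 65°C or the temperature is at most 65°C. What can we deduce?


Constructive dilemma: (P → Q) ∧ (R → S), P ∨ R ⊢ Q ∨ S
Premise 1: the temperature is above 65°C → the temperature is above 61°C
Premise 2: the temperature is at most 65°C → the temperature is at most 80°C
Premise 3: the temperature is above 65°C ∨ the temperature is at most 65°C
Case 1: Assuming the temperature is above 65°C, then by Premise 1, the temperature is above 61°C.
Case 2: Assuming the temperature is at most 65°C, then by Premise 2, the temperature is at most 80°C.
Since one of the temperature is above 65°C or the temperature is at most 65°C must hold, we get the temperature is above 61°C or the temperature is at most 80°C.

The temperature is above 61°C or the temperature is at most 80°C.


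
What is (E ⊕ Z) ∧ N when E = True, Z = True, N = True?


E = True, Z = True, N = True
Step 1: E ⊕ Z = True XOR True = False
Step 2: False ∧ N = False AND True = False
XOR true when exactly one of E,Z is true; then AND with N.

False


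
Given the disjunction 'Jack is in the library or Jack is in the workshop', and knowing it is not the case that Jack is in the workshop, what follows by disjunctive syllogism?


Disjunctive syllogism: P ∨ Q, ¬P ⊢ Q
Disjunction: Jack is in the library ∨ Jack is in the workshop
We know it is not the case that Jack is in the workshop.
By disjunctive syllogism, the other disjunct must be true.

Jack is in the library


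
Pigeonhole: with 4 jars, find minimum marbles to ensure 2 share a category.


Pigeonhole: to guarantee k in one of n categories, need (k-1)×n + 1.
k = 2, n = 4
Minimum = (2-1) × 4 + 1 = 1 × 4 + 1

5


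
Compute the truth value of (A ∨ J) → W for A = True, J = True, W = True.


A = True, J = True, W = True
Step 1: A ∨ J = True OR True = True
Step 2: (True) → W: false only when antecedent=True and W=False.
Result: True

True


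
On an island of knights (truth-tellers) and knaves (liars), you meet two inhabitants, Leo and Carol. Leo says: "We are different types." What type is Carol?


Leo says: "We are different types."
Case 1: Leo is a Knight (truth-teller)
  Statement is true → they ARE different → Carol is a Knave
Case 2: Leo is a Knave (liar)
  Statement is false → they are NOT different → Carol is a Knave
In both cases, Carol is a Knave.

Knave


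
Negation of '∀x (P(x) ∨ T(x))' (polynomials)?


Original: ∀x (P(x) ∨ T(x))
Rule: ¬∀→∃, ¬∃→∀, negate predicate.
Negation: ∃x (¬P(x) ∧ ¬T(x))

∃x (¬P(x) ∧ ¬T(x))


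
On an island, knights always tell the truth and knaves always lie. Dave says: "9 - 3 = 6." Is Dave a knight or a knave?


Statement: "9 - 3 = 6."
Actual: 9 - 3 = 6
Claimed: 6
Statement is TRUE → Dave tells the truth → Knight

Knight


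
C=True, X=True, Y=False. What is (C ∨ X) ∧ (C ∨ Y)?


C = True, X = True, Y = False
Expression: (C ∨ X) ∧ (C ∨ Y)
Step 1: C ∨ X = True OR True = True
Step 2: C ∨ Y = True OR False = True
Step 3: (True) ∧ (True) = True AND True = True

True


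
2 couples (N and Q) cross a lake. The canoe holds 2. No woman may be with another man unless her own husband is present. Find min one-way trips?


Label couples N and Q.
1. WN+WQ → (far: WN,WQ; near: HN,HQ)
2. WN ←   (far: WQ; near: HN,HQ,WN)
3. HN+HQ → (far: HN,HQ,WQ; near: WN)
4. HN ←   (far: HQ,WQ; near: HN,WN)  — HN returns, since WN is alone on near bank
5. HN+WN → (far: all four; near: empty)
Every state respects the constraint.
Minimum trips = 5

5


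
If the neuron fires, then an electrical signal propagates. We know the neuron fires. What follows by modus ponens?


Modus ponens: P → Q, P ⊢ Q
P: the neuron fires
Q: an electrical signal propagates
We have P → Q and P is true.
By modus ponens, Q must be true.

An electrical signal propagates


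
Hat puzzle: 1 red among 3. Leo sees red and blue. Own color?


Total red = 1, seen red = 1
Own red = 1 - 1 = 0
Leo's hat is blue.

blue


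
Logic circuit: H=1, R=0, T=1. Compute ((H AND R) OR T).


H AND R = 1&0 = 0
0 OR 1 = 1

1


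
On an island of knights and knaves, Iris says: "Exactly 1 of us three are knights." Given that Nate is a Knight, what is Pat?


Iris claims exactly 1 knights among Iris, Nate, Pat.
Given: Nate is a Knight.

Case 1: Iris is a Knight (tells truth)
  Then exactly 1 of the three are knights.
  Counting Iris, Nate: 2 knight(s) so far. Need -1 more → impossible.
Case 2: Iris is a Knave (lies)
  Then the count is NOT 1.
  If Pat = Knave, count = 1 = 1 → claim would be true, contradicts lie.
  If Pat = Knight, count = 2 ≠ 1 → lie confirmed ✓

Pat is a Knight.

Knight


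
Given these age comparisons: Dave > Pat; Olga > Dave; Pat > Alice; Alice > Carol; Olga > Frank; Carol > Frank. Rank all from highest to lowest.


Constraints: Dave > Pat; Olga > Dave; Pat > Alice; Alice > Carol; Olga > Frank; Carol > Frank
Method: at each step, the next-highest is the one remaining person who never appears on the smaller side of a constraint between remaining people.
  Step 1: remaining {Frank, Carol, Dave, Olga, Pat, Alice}; on the smaller side: {Frank, Carol, Dave, Pat, Alice} → Olga is next (Olga > Dave; Olga > Frank).
  Step 2: remaining {Frank, Carol, Dave, Pat, Alice}; on the smaller side: {Frank, Carol, Pat, Alice} → Dave is next (Dave > Pat).
  Step 3: remaining {Frank, Carol, Pat, Alice}; on the smaller side: {Frank, Carol, Alice} → Pat is next (Pat > Alice).
  Step 4: remaining {Frank, Carol, Alice}; on the smaller side: {Frank, Carol} → Alice is next (Alice > Carol).
  Step 5: remaining {Frank, Carol}; on the smaller side: {Frank} → Carol is next (Carol > Frank).
  Step 6: only Frank remains → lowest.
Final ranking (highest to lowest):

Olga > Dave > Pat > Alice > Carol > Frank


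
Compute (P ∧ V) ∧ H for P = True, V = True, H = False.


P = True, V = True, H = False
Step 1: P ∧ V = True AND True = True
Step 2: True ∧ H = True AND False = False
AND is true only when ALL operands are true.

False


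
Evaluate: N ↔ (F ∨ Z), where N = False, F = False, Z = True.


N = False, F = False, Z = True
Step 1: F ∨ Z = False OR True = True
Step 2: N ↔ (True): true when both sides have same truth value.
Result: False ↔ True = False

False


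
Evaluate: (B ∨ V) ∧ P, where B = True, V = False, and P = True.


B = True, V = False, P = True
Step 1: B ∨ V = True OR False = True
Step 2: True ∧ P = True AND True = True
OR is true when at least one operand is true; AND requires both.

True


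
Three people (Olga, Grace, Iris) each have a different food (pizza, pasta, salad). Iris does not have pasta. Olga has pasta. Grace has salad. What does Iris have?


From clues:
  Grace → salad
  Olga → pasta
By elimination, Iris gets the remaining.

pizza


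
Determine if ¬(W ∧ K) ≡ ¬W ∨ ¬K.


Expression 1: ¬(W ∧ K)
Expression 2: ¬W ∨ ¬K
Truth table (W K | Expr1 Expr2):
  T T |   F     F
  T F |   T     T
  F T |   T     T
  F F |   T     T
All 4 rows agree, so the expressions are logically equivalent.

Yes


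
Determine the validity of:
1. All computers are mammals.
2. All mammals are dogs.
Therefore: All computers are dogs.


Premise 1: All computers are mammals.
Premise 2: All mammals are dogs.
Conclusion: All computers are dogs.
Barbara syllogism (AAA-1): All A are B, All B are C → All A are C.
Middle term (mammals) distributed in premise 2.

Valid


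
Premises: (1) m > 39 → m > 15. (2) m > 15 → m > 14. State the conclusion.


Hypothetical syllogism: P → Q, Q → R ⊢ P → R
Premise 1: m > 39 → m > 15
Premise 2: m > 15 → m > 14
Chain the implications: the middle term (m > 15) links the two.
Conclusion: If m > 39, then m > 14.

If m > 39, then m > 14.


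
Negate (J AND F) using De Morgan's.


De Morgan's law: ¬(P ∧ Q) ≡ ¬P ∨ ¬Q
¬(J ∧ F) = ¬J ∨ ¬F

¬J ∨ ¬F


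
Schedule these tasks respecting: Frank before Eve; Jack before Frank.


Constraints: Frank before Eve; Jack before Frank
Method: repeatedly schedule the remaining task that has no remaining task required before it.
  Step 1: remaining {Eve, Jack, Frank}; every task except Jack still has a predecessor pending → schedule Jack.
  Step 2: remaining {Eve, Frank}; every task except Frank still has a predecessor pending → schedule Frank.
  Step 3: only Eve remains → schedule Eve.
Resulting order:

Jack → Frank → Eve


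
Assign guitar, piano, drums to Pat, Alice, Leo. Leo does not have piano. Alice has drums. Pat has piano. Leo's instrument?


From clues:
  Pat → piano
  Alice → drums
By elimination, Leo gets the remaining.

guitar


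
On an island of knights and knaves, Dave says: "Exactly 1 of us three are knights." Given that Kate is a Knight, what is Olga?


Dave claims exactly 1 knights among Dave, Kate, Olga.
Given: Kate is a Knight.

Case 1: Dave is a Knight (tells truth)
  Then exactly 1 of the three are knights.
  Counting Dave, Kate: 2 knight(s) so far. Need -1 more → impossible.
Case 2: Dave is a Knave (lies)
  Then the count is NOT 1.
  If Olga = Knave, count = 1 = 1 → claim would be true, contradicts lie.
  If Olga = Knight, count = 2 ≠ 1 → lie confirmed ✓

Olga is a Knight.

Knight


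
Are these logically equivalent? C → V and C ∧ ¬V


Expression 1: C → V
Expression 2: C ∧ ¬V
Truth table (C V | Expr1 Expr2):
  T T |   T     F   ← differ
  T F |   F     T   ← differ
  F T |   T     F   ← differ
  F F |   T     F   ← differ
Counterexample: C=T, V=T gives Expr1 = T but Expr2 = F, so the expressions are NOT logically equivalent.

No


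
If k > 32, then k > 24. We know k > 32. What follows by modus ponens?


Modus ponens: P → Q, P ⊢ Q
P: k > 32
Q: k > 24
We have P → Q and P is true.
By modus ponens, Q must be true.

k > 24


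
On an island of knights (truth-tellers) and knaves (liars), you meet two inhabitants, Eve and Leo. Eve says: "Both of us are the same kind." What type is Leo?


Eve says: "Both of us are the same kind."
Case 1: Eve is a Knight (truth-teller)
  Statement is true → they ARE the same → Leo is also a Knight
Case 2: Eve is a Knave (liar)
  Statement is false → they are NOT the same → Leo is a Knight
In both cases, Leo is a Knight.

Knight


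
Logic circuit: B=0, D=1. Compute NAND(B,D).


B AND D = 0
NOT(0) = 1

1


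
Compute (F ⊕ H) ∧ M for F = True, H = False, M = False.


F = True, H = False, M = False
Step 1: F ⊕ H = True XOR False = True
Step 2: True ∧ M = True AND False = False
XOR true when exactly one of F,H is true; then AND with M.

False


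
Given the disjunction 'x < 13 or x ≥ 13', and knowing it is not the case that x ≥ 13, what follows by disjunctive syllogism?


Disjunctive syllogism: P ∨ Q, ¬P ⊢ Q
Disjunction: x < 13 ∨ x ≥ 13
We know it is not the case that x ≥ 13.
By disjunctive syllogism, the other disjunct must be true.

x < 13


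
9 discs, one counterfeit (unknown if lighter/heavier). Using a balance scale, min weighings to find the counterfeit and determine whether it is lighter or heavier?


Let n = 9. 18 possibilities (n discs × lighter/heavier); each weighing has 3 outcomes.
Bound for k weighings: say the first weighing puts j discs on each pan. If it tips, the 2j weighed discs remain suspects (each with a known direction) and k-1 weighings give 3^(k-1) outcomes; 3^(k-1) is odd, so 2j ≤ 3^(k-1) - 1. If it balances, the n - 2j unweighed discs remain with direction unknown: 2(n - 2j) ≤ 3^(k-1) - 1 by the same parity argument. Adding, n ≤ (3^(k-1) - 1) + (3^(k-1) - 1)/2 = (3^k - 3)/2, and the classical three-group strategy achieves this (3 discs in 2 weighings, 12 in 3, 39 in 4, 120 in 5).
So we need the smallest k with (3^k - 3)/2 ≥ 9.
k = 2: (3^2 - 3)/2 = 3 < 9 ✗
k = 3: (3^3 - 3)/2 = 12 ≥ 9 ✓

3


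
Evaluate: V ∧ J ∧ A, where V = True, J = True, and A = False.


V = True, J = True, A = False
Step 1: V ∧ J = True AND True = True
Step 2: (True) ∧ A = (True) AND False = False
AND is true only when ALL operands are true.

False


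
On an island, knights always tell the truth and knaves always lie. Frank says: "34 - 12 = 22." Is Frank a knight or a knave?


Statement: "34 - 12 = 22."
Actual: 34 - 12 = 22
Claimed: 22
Statement is TRUE → Frank tells the truth → Knight

Knight


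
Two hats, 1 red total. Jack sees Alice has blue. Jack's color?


Total red = 1, Alice = blue
Red accounted for: 0
Remaining for Jack: 1
Jack's hat is red.

red


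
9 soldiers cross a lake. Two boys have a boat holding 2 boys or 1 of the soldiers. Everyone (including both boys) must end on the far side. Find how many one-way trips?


Per crossing of one of the soldiers: boys→, one←, one of the soldiers→, one← = 4 trips
9 × 4 = 36, + 1 final boys→ = 37
Minimum trips = 37

37


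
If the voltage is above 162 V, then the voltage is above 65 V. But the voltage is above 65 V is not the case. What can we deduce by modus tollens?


Modus tollens: P → Q, ¬Q ⊢ ¬P
P: the voltage is above 162 V
Q: the voltage is above 65 V
We have P → Q and Q is false.
By modus tollens, P must be false.

It is not the case that the voltage is above 162 V


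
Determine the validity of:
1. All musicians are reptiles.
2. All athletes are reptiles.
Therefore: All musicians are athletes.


Premise 1: All musicians are reptiles.
Premise 2: All athletes are reptiles.
Conclusion: All musicians are athletes.
Fallacy: undistributed middle. reptiles is predicate in both.
Counterexample: musicians and athletes could be disjoint subsets of reptiles.

Invalid


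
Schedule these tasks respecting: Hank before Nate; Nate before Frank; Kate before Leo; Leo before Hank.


Constraints: Hank before Nate; Nate before Frank; Kate before Leo; Leo before Hank
Method: repeatedly schedule the remaining task that has no remaining task required before it.
  Step 1: remaining {Hank, Leo, Frank, Kate, Nate}; every task except Kate still has a predecessor pending → schedule Kate.
  Step 2: remaining {Hank, Leo, Frank, Nate}; every task except Leo still has a predecessor pending → schedule Leo.
  Step 3: remaining {Hank, Frank, Nate}; every task except Hank still has a predecessor pending → schedule Hank.
  Step 4: remaining {Frank, Nate}; every task except Nate still has a predecessor pending → schedule Nate.
  Step 5: only Frank remains → schedule Frank.
Resulting order:

Kate → Leo → Hank → Nate → Frank


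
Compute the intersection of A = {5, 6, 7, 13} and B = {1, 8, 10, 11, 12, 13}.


A = {5, 6, 7, 13}
B = {1, 8, 10, 11, 12, 13}
Operation: intersection
Elements in both: 13

{13}


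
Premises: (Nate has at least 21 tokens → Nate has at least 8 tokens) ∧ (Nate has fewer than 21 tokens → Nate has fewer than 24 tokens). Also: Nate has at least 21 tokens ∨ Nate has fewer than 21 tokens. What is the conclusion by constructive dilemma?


Constructive dilemma: (P → Q) ∧ (R → S), P ∨ R ⊢ Q ∨ S
Premise 1: Nate has at least 21 tokens → Nate has at least 8 tokens
Premise 2: Nate has fewer than 21 tokens → Nate has fewer than 24 tokens
Premise 3: Nate has at least 21 tokens ∨ Nate has fewer than 21 tokens
Case 1: Assuming Nate has at least 21 tokens, then by Premise 1, Nate has at least 8 tokens.
Case 2: Assuming Nate has fewer than 21 tokens, then by Premise 2, Nate has fewer than 24 tokens.
Since one of Nate has at least 21 tokens or Nate has fewer than 21 tokens must hold, we get Nate has at least 8 tokens or Nate has fewer than 24 tokens.

Nate has at least 8 tokens or Nate has fewer than 24 tokens.


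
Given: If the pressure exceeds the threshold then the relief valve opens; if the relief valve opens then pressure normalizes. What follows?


Hypothetical syllogism: P → Q, Q → R ⊢ P → R
Premise 1: the pressure exceeds the threshold → the relief valve opens
Premise 2: the relief valve opens → pressure normalizes
Chain the implications: the middle term (the relief valve opens) links the two.
Conclusion: If the pressure exceeds the threshold, then pressure normalizes.

If the pressure exceeds the threshold, then pressure normalizes.


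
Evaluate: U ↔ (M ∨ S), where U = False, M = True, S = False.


U = False, M = True, S = False
Step 1: M ∨ S = True OR False = True
Step 2: U ↔ (True): true when both sides have same truth value.
Result: False ↔ True = False

False


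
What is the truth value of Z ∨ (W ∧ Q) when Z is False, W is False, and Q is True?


Z = False, W = False, Q = True
Step 1: W ∧ Q = False AND True = False
Step 2: Z ∨ False = False OR False = False
AND evaluated first (higher precedence); then OR applied.

False


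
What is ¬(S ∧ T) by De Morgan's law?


De Morgan's law: ¬(P ∧ Q) ≡ ¬P ∨ ¬Q
¬(S ∧ T) = ¬S ∨ ¬T

¬S ∨ ¬T


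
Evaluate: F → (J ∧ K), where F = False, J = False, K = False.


F = False, J = False, K = False
Step 1: J ∧ K = False AND False = False
Step 2: F → (False): false only when F=True and consequent=False.
Result: True

True


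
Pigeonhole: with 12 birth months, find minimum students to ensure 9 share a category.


Pigeonhole: to guarantee k in one of n categories, need (k-1)×n + 1.
k = 9, n = 12
Minimum = (9-1) × 12 + 1 = 8 × 12 + 1

97


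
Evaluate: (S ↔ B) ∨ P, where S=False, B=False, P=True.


S = False, B = False, P = True
Expression: (S ↔ B) ∨ P
Step 1: S ↔ B = (False iff False) (true when values match) = True
Step 2: (True) ∨ P = True OR True = True

True


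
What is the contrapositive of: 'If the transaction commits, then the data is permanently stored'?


Original: If the transaction commits, then the data is permanently stored
Contrapositive: If ¬Q, then ¬P
Negate Q: not (the data is permanently stored)
Negate P: not (the transaction commits)

If not (the data is permanently stored), then not (the transaction commits).


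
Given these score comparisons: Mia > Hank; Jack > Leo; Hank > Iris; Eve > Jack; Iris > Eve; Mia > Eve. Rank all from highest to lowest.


Constraints: Mia > Hank; Jack > Leo; Hank > Iris; Eve > Jack; Iris > Eve; Mia > Eve
Method: at each step, the next-highest is the one remaining person who never appears on the smaller side of a constraint between remaining people.
  Step 1: remaining {Iris, Leo, Eve, Hank, Jack, Mia}; on the smaller side: {Iris, Leo, Eve, Hank, Jack} → Mia is next (Mia > Hank; Mia > Eve).
  Step 2: remaining {Iris, Leo, Eve, Hank, Jack}; on the smaller side: {Iris, Leo, Eve, Jack} → Hank is next (Hank > Iris).
  Step 3: remaining {Iris, Leo, Eve, Jack}; on the smaller side: {Leo, Eve, Jack} → Iris is next (Iris > Eve).
  Step 4: remaining {Leo, Eve, Jack}; on the smaller side: {Leo, Jack} → Eve is next (Eve > Jack).
  Step 5: remaining {Leo, Jack}; on the smaller side: {Leo} → Jack is next (Jack > Leo).
  Step 6: only Leo remains → lowest.
Final ranking (highest to lowest):

Mia > Hank > Iris > Eve > Jack > Leo


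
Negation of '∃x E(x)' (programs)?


Original: ∃x E(x)
Rule: ¬∀→∃, ¬∃→∀, negate predicate.
Negation: ∀x ¬E(x)

∀x ¬E(x)


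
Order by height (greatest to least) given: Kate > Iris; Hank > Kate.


Constraints: Kate > Iris; Hank > Kate
Method: at each step, the next-highest is the one remaining person who never appears on the smaller side of a constraint between remaining people.
  Step 1: remaining {Hank, Kate, Iris}; on the smaller side: {Kate, Iris} → Hank is next (Hank > Kate).
  Step 2: remaining {Kate, Iris}; on the smaller side: {Iris} → Kate is next (Kate > Iris).
  Step 3: only Iris remains → lowest.
Final ranking (highest to lowest):

Hank > Kate > Iris


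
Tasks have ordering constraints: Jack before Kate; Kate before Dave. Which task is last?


Constraints: Jack before Kate; Kate before Dave
The last task can have nothing scheduled after it, so it must never appear on the left of a 'before'.
Tasks appearing before some other task: Jack, Kate.
The only task not in that list is Dave → it is last.

Dave


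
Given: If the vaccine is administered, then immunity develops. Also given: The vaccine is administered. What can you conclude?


Modus ponens: P → Q, P ⊢ Q
P: the vaccine is administered
Q: immunity develops
We have P → Q and P is true.
By modus ponens, Q must be true.

Immunity develops


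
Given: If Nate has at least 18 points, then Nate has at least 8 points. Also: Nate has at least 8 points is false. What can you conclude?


Modus tollens: P → Q, ¬Q ⊢ ¬P
P: Nate has at least 18 points
Q: Nate has at least 8 points
We have P → Q and Q is false.
By modus tollens, P must be false.

It is not the case that Nate has at least 18 points


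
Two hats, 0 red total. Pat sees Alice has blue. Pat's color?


Total red = 0, Alice = blue
Red accounted for: 0
Remaining for Pat: 0
Pat's hat is blue.

blue


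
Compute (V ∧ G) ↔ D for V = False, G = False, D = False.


V = False, G = False, D = False
Step 1: V ∧ G = False AND False = False
Step 2: (False) ↔ D: true when both sides have same truth value.
Result: False ↔ False = True

True


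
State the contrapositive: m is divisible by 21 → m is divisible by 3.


Original: If m is divisible by 21, then m is divisible by 3
Contrapositive: If ¬Q, then ¬P
Negate Q: not (m is divisible by 3)
Negate P: not (m is divisible by 21)

If not (m is divisible by 3), then not (m is divisible by 21).


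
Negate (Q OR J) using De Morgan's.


De Morgan's law: ¬(P ∨ Q) ≡ ¬P ∧ ¬Q
¬(Q ∨ J) = ¬Q ∧ ¬J

¬Q ∧ ¬J


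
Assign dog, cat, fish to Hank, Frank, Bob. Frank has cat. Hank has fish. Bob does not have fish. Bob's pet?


From clues:
  Hank → fish
  Frank → cat
By elimination, Bob gets the remaining.

dog


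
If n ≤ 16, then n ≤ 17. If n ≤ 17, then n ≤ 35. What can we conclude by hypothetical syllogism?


Hypothetical syllogism: P → Q, Q → R ⊢ P → R
Premise 1: n ≤ 16 → n ≤ 17
Premise 2: n ≤ 17 → n ≤ 35
Chain the implications: the middle term (n ≤ 17) links the two.
Conclusion: If n ≤ 16, then n ≤ 35.

If n ≤ 16, then n ≤ 35.


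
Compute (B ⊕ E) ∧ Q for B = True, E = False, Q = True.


B = True, E = False, Q = True
Step 1: B ⊕ E = True XOR False = True
Step 2: True ∧ Q = True AND True = True
XOR true when exactly one of B,E is true; then AND with Q.

True


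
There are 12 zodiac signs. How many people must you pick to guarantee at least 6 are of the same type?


Pigeonhole: to guarantee k in one of n categories, need (k-1)×n + 1.
k = 6, n = 12
Minimum = (6-1) × 12 + 1 = 5 × 12 + 1

61


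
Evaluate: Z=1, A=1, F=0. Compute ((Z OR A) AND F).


Z OR A = 1|1 = 1
1 AND 0 = 0

0


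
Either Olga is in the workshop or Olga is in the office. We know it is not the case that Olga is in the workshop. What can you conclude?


Disjunctive syllogism: P ∨ Q, ¬P ⊢ Q
Disjunction: Olga is in the workshop ∨ Olga is in the office
We know it is not the case that Olga is in the workshop.
By disjunctive syllogism, the other disjunct must be true.

Olga is in the office


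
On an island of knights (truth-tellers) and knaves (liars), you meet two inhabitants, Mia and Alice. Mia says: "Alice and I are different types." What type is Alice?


Mia says: "Alice and I are different types."
Case 1: Mia is a Knight (truth-teller)
  Statement is true → they ARE different → Alice is a Knave
Case 2: Mia is a Knave (liar)
  Statement is false → they are NOT different → Alice is a Knave
In both cases, Alice is a Knave.

Knave


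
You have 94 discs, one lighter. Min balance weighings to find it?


Each weighing has 3 outcomes (left heavy / balance / right heavy), so k weighings distinguish at most 3^k cases; splitting into three near-equal groups achieves this.
Need 3^k ≥ 94: 3^4 = 81 < 94 ≤ 3^5 = 243
k = ⌈log₃(94)⌉ = 5

5


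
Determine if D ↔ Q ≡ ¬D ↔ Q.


Expression 1: D ↔ Q
Expression 2: ¬D ↔ Q
Truth table (D Q | Expr1 Expr2):
  T T |   T     F   ← differ
  T F |   F     T   ← differ
  F T |   F     T   ← differ
  F F |   T     F   ← differ
Counterexample: D=T, Q=T gives Expr1 = T but Expr2 = F, so the expressions are NOT logically equivalent.

No


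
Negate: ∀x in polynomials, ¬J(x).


Original: ∀x ¬J(x)
Rule: ¬∀→∃, ¬∃→∀, negate predicate.
Negation: ∃x J(x)

∃x J(x)


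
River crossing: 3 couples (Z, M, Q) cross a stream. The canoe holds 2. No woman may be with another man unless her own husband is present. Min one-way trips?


Label couples Z, M, Q (H = husband, W = wife).
Counting alone: 6 people, the canoe carries 2 and someone must bring it back, so each round trip nets at most +1 on the far side until the last crossing → at least 9 trips. The jealousy constraint makes 9 impossible; the shortest valid schedule has 11:
1. WZ+WM →  (far: WZ,WM; near: HZ,HM,HQ,WQ)
2. WZ ←       (far: WM; near: HZ,HM,HQ,WZ,WQ)
3. WZ+WQ →  (far: WZ,WM,WQ; near: HZ,HM,HQ)
4. WZ ←       (far: WM,WQ; near: HZ,HM,HQ,WZ)
5. HM+HQ →  (far: HM,WM,HQ,WQ; near: HZ,WZ)
6. HM+WM ←  (far: HQ,WQ; near: HZ,WZ,HM,WM)
7. HZ+HM →  (far: HZ,HM,HQ,WQ; near: WZ,WM)
8. WQ ←       (far: HZ,HM,HQ; near: WZ,WM,WQ)
9. WZ+WM →  (far: HZ,WZ,HM,WM,HQ; near: WQ)
10. HQ ←      (far: HZ,WZ,HM,WM; near: HQ,WQ)
11. HQ+WQ → (far: all six; near: empty)
In every state each wife is either with her husband or with no other man.
Minimum trips = 11

11


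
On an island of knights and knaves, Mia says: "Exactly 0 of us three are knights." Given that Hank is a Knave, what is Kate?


Mia claims exactly 0 knights among Mia, Hank, Kate.
Given: Hank is a Knave.

Case 1: Mia is a Knight (tells truth)
  Then exactly 0 of the three are knights.
  Counting Mia, Hank: 1 knight(s) so far. Need -1 more → impossible.
Case 2: Mia is a Knave (lies)
  Then the count is NOT 0.
  If Kate = Knave, count = 0 = 0 → claim would be true, contradicts lie.
  If Kate = Knight, count = 1 ≠ 0 → lie confirmed ✓

Kate is a Knight.

Knight


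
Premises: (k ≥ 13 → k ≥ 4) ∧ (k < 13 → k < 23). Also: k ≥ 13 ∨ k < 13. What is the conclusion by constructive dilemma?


Constructive dilemma: (P → Q) ∧ (R → S), P ∨ R ⊢ Q ∨ S
Premise 1: k ≥ 13 → k ≥ 4
Premise 2: k < 13 → k < 23
Premise 3: k ≥ 13 ∨ k < 13
Case 1: Assuming k ≥ 13, then by Premise 1, k ≥ 4.
Case 2: Assuming k < 13, then by Premise 2, k < 23.
Since one of k ≥ 13 or k < 13 must hold, we get k ≥ 4 or k < 23.

k ≥ 4 or k < 23.


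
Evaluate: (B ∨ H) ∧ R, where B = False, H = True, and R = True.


B = False, H = True, R = True
Step 1: B ∨ H = False OR True = True
Step 2: True ∧ R = True AND True = True
OR is true when at least one operand is true; AND requires both.

True


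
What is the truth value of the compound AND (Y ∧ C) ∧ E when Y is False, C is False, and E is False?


Y = False, C = False, E = False
Step 1: Y ∧ C = False AND False = False
Step 2: False ∧ E = False AND False = False
AND is true only when ALL operands are true.

False


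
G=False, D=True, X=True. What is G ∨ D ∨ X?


G = False, D = True, X = True
Expression: G ∨ D ∨ X
Step 1: G ∨ D = False OR True = True
Step 2: (True) ∨ X = True OR True = True

True


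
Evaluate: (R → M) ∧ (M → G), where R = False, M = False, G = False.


R = False, M = False, G = False
Step 1: R → M is false only when R=True and M=False. Result: True
Step 2: M → G is false only when M=True and G=False. Result: True
Step 3: True ∧ True = True

True


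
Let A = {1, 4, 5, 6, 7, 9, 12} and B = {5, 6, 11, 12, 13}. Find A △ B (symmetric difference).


A = {1, 4, 5, 6, 7, 9, 12}
B = {5, 6, 11, 12, 13}
Operation: symmetric difference
In A only: [1, 4, 7, 9], in B only: [11, 13]

{1, 4, 7, 9, 11, 13}


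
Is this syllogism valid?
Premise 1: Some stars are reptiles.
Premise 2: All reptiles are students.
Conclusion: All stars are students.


Premise 1: Some stars are reptiles.
Premise 2: All reptiles are students.
Conclusion: All stars are students.
Fallacy: illicit minor. The minor term (stars) is distributed in the conclusion ('All stars ...') but undistributed in its premise ('Some stars are reptiles' doesn't cover all stars).
Only 'Some stars are students' follows, not 'All'.

Invalid


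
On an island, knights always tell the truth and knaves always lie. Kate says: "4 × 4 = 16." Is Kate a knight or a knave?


Statement: "4 × 4 = 16."
Actual: 4 × 4 = 16
Claimed: 16
Statement is TRUE → Kate tells the truth → Knight

Knight


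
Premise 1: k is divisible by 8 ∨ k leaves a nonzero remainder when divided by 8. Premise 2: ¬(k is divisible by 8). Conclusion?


Disjunctive syllogism: P ∨ Q, ¬P ⊢ Q
Disjunction: k is divisible by 8 ∨ k leaves a nonzero remainder when divided by 8
We know it is not the case that k is divisible by 8.
By disjunctive syllogism, the other disjunct must be true.

k leaves a nonzero remainder when divided by 8


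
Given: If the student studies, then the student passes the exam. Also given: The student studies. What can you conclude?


Modus ponens: P → Q, P ⊢ Q
P: the student studies
Q: the student passes the exam
We have P → Q and P is true.
By modus ponens, Q must be true.

The student passes the exam


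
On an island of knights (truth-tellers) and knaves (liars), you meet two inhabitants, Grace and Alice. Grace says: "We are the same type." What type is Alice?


Grace says: "We are the same type."
Case 1: Grace is a Knight (truth-teller)
  Statement is true → they ARE the same → Alice is also a Knight
Case 2: Grace is a Knave (liar)
  Statement is false → they are NOT the same → Alice is a Knight
In both cases, Alice is a Knight.

Knight


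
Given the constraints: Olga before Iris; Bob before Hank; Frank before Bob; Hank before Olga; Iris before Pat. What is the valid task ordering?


Constraints: Olga before Iris; Bob before Hank; Frank before Bob; Hank before Olga; Iris before Pat
Method: repeatedly schedule the remaining task that has no remaining task required before it.
  Step 1: remaining {Olga, Iris, Hank, Frank, Pat, Bob}; every task except Frank still has a predecessor pending → schedule Frank.
  Step 2: remaining {Olga, Iris, Hank, Pat, Bob}; every task except Bob still has a predecessor pending → schedule Bob.
  Step 3: remaining {Olga, Iris, Hank, Pat}; every task except Hank still has a predecessor pending → schedule Hank.
  Step 4: remaining {Olga, Iris, Pat}; every task except Olga still has a predecessor pending → schedule Olga.
  Step 5: remaining {Iris, Pat}; every task except Iris still has a predecessor pending → schedule Iris.
  Step 6: only Pat remains → schedule Pat.
Resulting order:

Frank → Bob → Hank → Olga → Iris → Pat


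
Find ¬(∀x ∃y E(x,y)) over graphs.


Original: ∀x ∃y E(x,y)
Rule: ¬∀→∃, ¬∃→∀, negate predicate.
Negation: ∃x ∀y ¬E(x,y)

∃x ∀y ¬E(x,y)


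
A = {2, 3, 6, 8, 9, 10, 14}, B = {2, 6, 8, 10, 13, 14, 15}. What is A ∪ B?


A = {2, 3, 6, 8, 9, 10, 14}
B = {2, 6, 8, 10, 13, 14, 15}
Operation: union
All elements combined: 2, 3, 6, 8, 9, 10, 13, 14, 15

{2, 3, 6, 8, 9, 10, 13, 14, 15}


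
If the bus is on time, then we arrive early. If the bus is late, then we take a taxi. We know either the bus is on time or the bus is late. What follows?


Constructive dilemma: (P → Q) ∧ (R → S), P ∨ R ⊢ Q ∨ S
Premise 1: the bus is on time → we arrive early
Premise 2: the bus is late → we take a taxi
Premise 3: the bus is on time ∨ the bus is late
Case 1: Assuming the bus is on time, then by Premise 1, we arrive early.
Case 2: Assuming the bus is late, then by Premise 2, we take a taxi.
Since one of the bus is on time or the bus is late must hold, we get we arrive early or we take a taxi.

We arrive early or we take a taxi.


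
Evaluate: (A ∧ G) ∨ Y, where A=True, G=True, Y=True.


A = True, G = True, Y = True
Expression: (A ∧ G) ∨ Y
Step 1: A ∧ G = True AND True = True
Step 2: (True) ∨ Y = True OR True = True

True


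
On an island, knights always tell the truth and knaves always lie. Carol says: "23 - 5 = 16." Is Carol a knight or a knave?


Statement: "23 - 5 = 16."
Actual: 23 - 5 = 18
Claimed: 16
Statement is FALSE → Carol lies → Knave

Knave


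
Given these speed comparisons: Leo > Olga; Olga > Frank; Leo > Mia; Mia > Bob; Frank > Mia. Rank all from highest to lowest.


Constraints: Leo > Olga; Olga > Frank; Leo > Mia; Mia > Bob; Frank > Mia
Method: at each step, the next-highest is the one remaining person who never appears on the smaller side of a constraint between remaining people.
  Step 1: remaining {Leo, Olga, Bob, Mia, Frank}; on the smaller side: {Olga, Bob, Mia, Frank} → Leo is next (Leo > Olga; Leo > Mia).
  Step 2: remaining {Olga, Bob, Mia, Frank}; on the smaller side: {Bob, Mia, Frank} → Olga is next (Olga > Frank).
  Step 3: remaining {Bob, Mia, Frank}; on the smaller side: {Bob, Mia} → Frank is next (Frank > Mia).
  Step 4: remaining {Bob, Mia}; on the smaller side: {Bob} → Mia is next (Mia > Bob).
  Step 5: only Bob remains → lowest.
Final ranking (highest to lowest):

Leo > Olga > Frank > Mia > Bob


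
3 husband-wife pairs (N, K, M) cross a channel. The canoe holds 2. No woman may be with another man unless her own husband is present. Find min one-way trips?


Label couples N, K, M (H = husband, W = wife).
Counting alone: 6 people, the canoe carries 2 and someone must bring it back, so each round trip nets at most +1 on the far side until the last crossing → at least 9 trips. The jealousy constraint makes 9 impossible; the shortest valid schedule has 11:
1. WN+WK →  (far: WN,WK; near: HN,HK,HM,WM)
2. WN ←       (far: WK; near: HN,HK,HM,WN,WM)
3. WN+WM →  (far: WN,WK,WM; near: HN,HK,HM)
4. WN ←       (far: WK,WM; near: HN,HK,HM,WN)
5. HK+HM →  (far: HK,WK,HM,WM; near: HN,WN)
6. HK+WK ←  (far: HM,WM; near: HN,WN,HK,WK)
7. HN+HK →  (far: HN,HK,HM,WM; near: WN,WK)
8. WM ←       (far: HN,HK,HM; near: WN,WK,WM)
9. WN+WK →  (far: HN,WN,HK,WK,HM; near: WM)
10. HM ←      (far: HN,WN,HK,WK; near: HM,WM)
11. HM+WM → (far: all six; near: empty)
In every state each wife is either with her husband or with no other man.
Minimum trips = 11

11


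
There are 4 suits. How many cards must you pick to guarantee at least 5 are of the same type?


Pigeonhole: to guarantee k in one of n categories, need (k-1)×n + 1.
k = 5, n = 4
Minimum = (5-1) × 4 + 1 = 4 × 4 + 1

17


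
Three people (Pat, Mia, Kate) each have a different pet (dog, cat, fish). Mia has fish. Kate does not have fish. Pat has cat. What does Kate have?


From clues:
  Mia → fish
  Pat → cat
By elimination, Kate gets the remaining.

dog


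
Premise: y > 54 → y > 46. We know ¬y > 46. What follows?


Modus tollens: P → Q, ¬Q ⊢ ¬P
P: y > 54
Q: y > 46
We have P → Q and Q is false.
By modus tollens, P must be false.

It is not the case that y > 54


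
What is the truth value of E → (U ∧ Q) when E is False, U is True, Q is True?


E = False, U = True, Q = True
Step 1: U ∧ Q = True AND True = True
Step 2: E → (True): false only when E=True and consequent=False.
Result: True

True


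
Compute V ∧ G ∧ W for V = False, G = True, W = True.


V = False, G = True, W = True
Step 1: V ∧ G = False AND True = False
Step 2: (False) ∧ W = (False) AND True = False
AND is true only when ALL operands are true.

False


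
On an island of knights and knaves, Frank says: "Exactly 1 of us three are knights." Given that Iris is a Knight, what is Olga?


Frank claims exactly 1 knights among Frank, Iris, Olga.
Given: Iris is a Knight.

Case 1: Frank is a Knight (tells truth)
  Then exactly 1 of the three are knights.
  Counting Frank, Iris: 2 knight(s) so far. Need -1 more → impossible.
Case 2: Frank is a Knave (lies)
  Then the count is NOT 1.
  If Olga = Knave, count = 1 = 1 → claim would be true, contradicts lie.
  If Olga = Knight, count = 2 ≠ 1 → lie confirmed ✓

Olga is a Knight.

Knight


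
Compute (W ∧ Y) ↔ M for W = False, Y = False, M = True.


W = False, Y = False, M = True
Step 1: W ∧ Y = False AND False = False
Step 2: (False) ↔ M: true when both sides have same truth value.
Result: False ↔ True = False

False


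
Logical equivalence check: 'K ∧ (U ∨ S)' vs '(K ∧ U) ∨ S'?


Expression 1: K ∧ (U ∨ S)
Expression 2: (K ∧ U) ∨ S
Truth table (K U S | Expr1 Expr2):
  T T T |   T     T
  T T F |   T     T
  T F T |   T     T
  T F F |   F     F
  F T T |   F     T   ← differ
  F T F |   F     F
  F F T |   F     T   ← differ
  F F F |   F     F
Counterexample: K=F, U=T, S=T gives Expr1 = F but Expr2 = T, so the expressions are NOT logically equivalent.

No


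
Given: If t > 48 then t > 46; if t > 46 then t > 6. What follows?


Hypothetical syllogism: P → Q, Q → R ⊢ P → R
Premise 1: t > 48 → t > 46
Premise 2: t > 46 → t > 6
Chain the implications: the middle term (t > 46) links the two.
Conclusion: If t > 48, then t > 6.

If t > 48, then t > 6.


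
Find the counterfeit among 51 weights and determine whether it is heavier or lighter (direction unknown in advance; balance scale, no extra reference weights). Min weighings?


Let n = 51. 102 possibilities (n weights × lighter/heavier); each weighing has 3 outcomes.
Bound for k weighings: say the first weighing puts j weights on each pan. If it tips, the 2j weighed weights remain suspects (each with a known direction) and k-1 weighings give 3^(k-1) outcomes; 3^(k-1) is odd, so 2j ≤ 3^(k-1) - 1. If it balances, the n - 2j unweighed weights remain with direction unknown: 2(n - 2j) ≤ 3^(k-1) - 1 by the same parity argument. Adding, n ≤ (3^(k-1) - 1) + (3^(k-1) - 1)/2 = (3^k - 3)/2, and the classical three-group strategy achieves this (3 weights in 2 weighings, 12 in 3, 39 in 4, 120 in 5).
So we need the smallest k with (3^k - 3)/2 ≥ 51.
k = 4: (3^4 - 3)/2 = 39 < 51 ✗
k = 5: (3^5 - 3)/2 = 120 ≥ 51 ✓

5


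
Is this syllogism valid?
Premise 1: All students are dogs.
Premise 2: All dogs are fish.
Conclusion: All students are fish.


Premise 1: All students are dogs.
Premise 2: All dogs are fish.
Conclusion: All students are fish.
Barbara syllogism (AAA-1): All A are B, All B are C → All A are C.
Middle term (dogs) distributed in premise 2.

Valid


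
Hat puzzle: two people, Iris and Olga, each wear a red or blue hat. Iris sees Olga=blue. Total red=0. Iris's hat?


Total red = 0, Olga = blue
Red accounted for: 0
Remaining for Iris: 0
Iris's hat is blue.

blue


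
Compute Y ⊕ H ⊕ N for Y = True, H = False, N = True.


Y = True, H = False, N = True
Step 1: Y ⊕ H = True XOR False = True
Step 2: True ⊕ N = True XOR True = False
XOR is true when an odd number of operands are true.

False


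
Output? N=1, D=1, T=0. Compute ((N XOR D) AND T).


N XOR D = 1^1 = 0
0 AND 0 = 0

0


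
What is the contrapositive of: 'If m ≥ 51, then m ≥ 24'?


Original: If m ≥ 51, then m ≥ 24
Contrapositive: If ¬Q, then ¬P
Negate Q: not (m ≥ 24)
Negate P: not (m ≥ 51)

If not (m ≥ 24), then not (m ≥ 51).


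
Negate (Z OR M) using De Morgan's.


De Morgan's law: ¬(P ∨ Q) ≡ ¬P ∧ ¬Q
¬(Z ∨ M) = ¬Z ∧ ¬M

¬Z ∧ ¬M


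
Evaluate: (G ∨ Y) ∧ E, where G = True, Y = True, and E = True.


G = True, Y = True, E = True
Step 1: G ∨ Y = True OR True = True
Step 2: True ∧ E = True AND True = True
OR is true when at least one operand is true; AND requires both.

True
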